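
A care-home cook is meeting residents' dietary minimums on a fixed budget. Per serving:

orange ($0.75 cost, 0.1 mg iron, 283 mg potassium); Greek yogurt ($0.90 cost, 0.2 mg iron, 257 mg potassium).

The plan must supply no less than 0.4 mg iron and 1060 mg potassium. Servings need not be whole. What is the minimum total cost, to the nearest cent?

$2.86

A basic optimal solution has at most two foods positive. Try each food alone and each pair with both targets met exactly.
orange only: max(0.4/0.1, 1060/283) = 4 servings → $3.00.
Greek yogurt only: max(0.4/0.2, 1060/257) = 4.125 servings → $3.71.
orange + Greek yogurt with both tight: 3.534 servings and 0.233 servings → $2.86.
Cheapest feasible corner: $2.86.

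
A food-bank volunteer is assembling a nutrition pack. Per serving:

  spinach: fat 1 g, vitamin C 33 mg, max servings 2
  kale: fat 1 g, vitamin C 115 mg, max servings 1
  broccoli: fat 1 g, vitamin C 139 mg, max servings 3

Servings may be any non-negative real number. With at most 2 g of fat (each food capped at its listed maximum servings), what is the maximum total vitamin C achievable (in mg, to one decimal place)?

Vitamin C per g fat: broccoli 139, kale 115, spinach 33.
Take 2 servings of broccoli: uses 2 g fat, +278.0 mg vitamin C (running total 278.0 mg).
Filling greedily by vitamin C-per-g fat is optimal for one linear limit, giving 278.0 mg.

278.0 mg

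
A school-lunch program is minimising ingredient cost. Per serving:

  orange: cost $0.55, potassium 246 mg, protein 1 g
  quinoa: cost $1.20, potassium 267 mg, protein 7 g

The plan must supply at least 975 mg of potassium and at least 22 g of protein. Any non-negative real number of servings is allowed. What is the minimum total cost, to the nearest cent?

With two linear requirements the optimum uses one or two foods; enumerate the corners.
orange only: max(975/246, 22/1) = 22 servings → $12.10.
quinoa only: max(975/267, 22/7) = 3.652 servings → $4.38.
orange + quinoa with both tight: 0.6536 servings and 3.049 servings → $4.02.
The minimum over all feasible corners is $4.02.

$4.02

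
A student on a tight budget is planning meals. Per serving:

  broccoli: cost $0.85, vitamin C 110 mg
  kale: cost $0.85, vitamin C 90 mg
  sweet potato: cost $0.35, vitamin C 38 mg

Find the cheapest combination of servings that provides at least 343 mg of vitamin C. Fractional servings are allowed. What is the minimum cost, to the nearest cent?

Cost per mg of vitamin C: broccoli $0.0077, sweet potato $0.0092, kale $0.0094.
With no serving limits, use only broccoli: 343 mg / 110 mg = 3.118 servings × $0.85 = $2.65.

$2.65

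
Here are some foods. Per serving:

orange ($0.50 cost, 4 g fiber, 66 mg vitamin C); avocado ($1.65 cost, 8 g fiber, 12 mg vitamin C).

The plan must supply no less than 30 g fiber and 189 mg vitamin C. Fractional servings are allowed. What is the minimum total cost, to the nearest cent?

$3.75

Check every corner: each single food scaled to meet both minima, and each pair solved so both constraints bind.
orange only: max(30/4, 189/66) = 7.5 servings → $3.75.
avocado only: max(30/8, 189/12) = 15.75 servings → $25.99.
orange + avocado with both tight: 2.4 servings and 2.55 servings → $5.41.
The minimum over all feasible corners is $3.75.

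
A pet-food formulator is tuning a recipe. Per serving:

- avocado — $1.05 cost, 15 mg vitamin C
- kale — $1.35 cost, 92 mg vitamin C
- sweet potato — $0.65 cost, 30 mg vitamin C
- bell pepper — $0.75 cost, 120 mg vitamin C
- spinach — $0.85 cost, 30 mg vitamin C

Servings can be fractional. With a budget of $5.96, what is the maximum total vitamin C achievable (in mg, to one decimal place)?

Vitamin C per dollar: bell pepper 160, kale 68.15, sweet potato 46.15, spinach 35.29, avocado 14.29.
With no serving limits, spend the whole cost allowance on bell pepper: $5.96 / $0.75 × 120 mg = 953.6 mg.

953.6 mg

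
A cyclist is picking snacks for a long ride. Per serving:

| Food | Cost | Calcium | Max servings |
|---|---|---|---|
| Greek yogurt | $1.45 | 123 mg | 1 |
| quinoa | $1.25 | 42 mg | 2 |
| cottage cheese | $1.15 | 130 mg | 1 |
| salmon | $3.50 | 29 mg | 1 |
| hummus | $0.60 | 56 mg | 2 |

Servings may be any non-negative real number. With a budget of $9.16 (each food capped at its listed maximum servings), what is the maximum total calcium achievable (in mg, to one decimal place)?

Calcium per dollar: cottage cheese 113, hummus 93.33, Greek yogurt 84.83, quinoa 33.6, salmon 8.286.
Take 1 serving of cottage cheese: spends $1.15, +130.0 mg calcium (running total 130.0 mg).
Take 2 servings of hummus: spends $1.20, +112.0 mg calcium (running total 242.0 mg).
Take 1 serving of Greek yogurt: spends $1.45, +123.0 mg calcium (running total 365.0 mg).
Take 2 servings of quinoa: spends $2.50, +84.0 mg calcium (running total 449.0 mg).
Take 0.8171 servings of salmon: spends $2.86, +23.7 mg calcium (running total 472.7 mg).
Filling greedily by calcium-per-dollar is optimal for one linear limit, giving 472.7 mg.

472.7 mg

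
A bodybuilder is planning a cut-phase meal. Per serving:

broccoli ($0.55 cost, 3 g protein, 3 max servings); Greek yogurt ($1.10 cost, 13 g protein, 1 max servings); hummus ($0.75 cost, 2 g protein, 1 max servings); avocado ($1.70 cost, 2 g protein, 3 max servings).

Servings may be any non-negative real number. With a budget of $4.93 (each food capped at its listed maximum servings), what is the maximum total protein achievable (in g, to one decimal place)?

Protein per dollar: Greek yogurt 11.82, broccoli 5.455, hummus 2.667, avocado 1.176.
Take 1 serving of Greek yogurt: spends $1.10, +13.0 g protein (running total 13.0 g).
Take 3 servings of broccoli: spends $1.65, +9.0 g protein (running total 22.0 g).
Take 1 serving of hummus: spends $0.75, +2.0 g protein (running total 24.0 g).
Take 0.8412 servings of avocado: spends $1.43, +1.7 g protein (running total 25.7 g).
Filling greedily by protein-per-dollar is optimal for one linear limit, giving 25.7 g.

25.7 g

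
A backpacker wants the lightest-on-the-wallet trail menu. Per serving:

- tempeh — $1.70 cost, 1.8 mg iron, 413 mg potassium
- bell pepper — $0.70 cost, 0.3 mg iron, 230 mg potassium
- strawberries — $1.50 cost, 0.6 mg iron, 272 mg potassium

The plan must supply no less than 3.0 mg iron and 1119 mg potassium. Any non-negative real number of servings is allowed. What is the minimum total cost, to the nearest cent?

Compare the cost at each extreme point of the feasible region.
tempeh only: max(3.0/1.8, 1119/413) = 2.709 servings → $4.61.
bell pepper only: max(3.0/0.3, 1119/230) = 10 servings → $7.00.
strawberries only: max(3.0/0.6, 1119/272) = 5 servings → $7.50.
tempeh + bell pepper with both tight: 1.221 servings and 2.672 servings → $3.95.
tempeh + strawberries with both tight: 0.598 servings and 3.206 servings → $5.83.
bell pepper + strawberries: the both-tight solution has a negative serving — not a feasible corner.
So the least-cost plan costs $3.95.

$3.95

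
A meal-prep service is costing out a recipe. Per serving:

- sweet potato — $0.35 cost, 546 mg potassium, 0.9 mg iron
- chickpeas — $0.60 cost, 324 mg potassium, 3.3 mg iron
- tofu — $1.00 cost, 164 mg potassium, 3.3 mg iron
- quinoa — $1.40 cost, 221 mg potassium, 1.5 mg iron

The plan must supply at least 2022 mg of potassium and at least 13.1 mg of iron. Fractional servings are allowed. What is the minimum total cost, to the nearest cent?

$2.68

sweet potato only: max(2022/546, 13.1/0.9) = 14.56 servings → $5.09.
chickpeas only: max(2022/324, 13.1/3.3) = 6.241 servings → $3.74.
tofu only: max(2022/164, 13.1/3.3) = 12.33 servings → $12.33.
quinoa only: max(2022/221, 13.1/1.5) = 9.149 servings → $12.81.
sweet potato + chickpeas with both tight: 1.608 servings and 3.531 servings → $2.68.
sweet potato + tofu with both tight: 2.735 servings and 3.224 servings → $4.18.
sweet potato + quinoa with both tight: 0.2224 servings and 8.6 servings → $12.12.
chickpeas + tofu: intersection lies outside the first quadrant.
chickpeas + quinoa: intersection lies outside the first quadrant.
tofu + quinoa: the both-tight solution has a negative serving — not a feasible corner.
Cheapest feasible corner: $2.68.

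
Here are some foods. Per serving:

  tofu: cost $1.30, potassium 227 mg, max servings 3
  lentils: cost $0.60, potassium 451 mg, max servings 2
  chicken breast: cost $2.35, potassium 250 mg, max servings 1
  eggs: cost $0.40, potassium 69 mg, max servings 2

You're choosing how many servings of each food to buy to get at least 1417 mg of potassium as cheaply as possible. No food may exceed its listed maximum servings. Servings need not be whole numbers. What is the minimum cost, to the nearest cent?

$4.15

Cost per mg of potassium: lentils $0.0013, tofu $0.0057, eggs $0.0058, chicken breast $0.0094.
Take 2 servings of lentils: +902.0 mg potassium for $1.20 (total $1.20, still need 515.0 mg).
Take 2.269 servings of tofu: +515.0 mg potassium for $2.95 (total $4.15, still need 0.0 mg).
Greedy by cheapest-per-mg is optimal for a single linear constraint, so the minimum cost is $4.15.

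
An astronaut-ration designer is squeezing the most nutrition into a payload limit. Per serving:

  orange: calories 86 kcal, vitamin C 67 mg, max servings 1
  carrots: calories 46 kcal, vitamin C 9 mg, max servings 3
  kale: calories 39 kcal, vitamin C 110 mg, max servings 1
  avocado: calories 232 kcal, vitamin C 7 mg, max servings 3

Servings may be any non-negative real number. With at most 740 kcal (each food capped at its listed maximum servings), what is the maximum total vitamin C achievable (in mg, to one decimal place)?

218.4 mg

Vitamin C per kcal: kale 2.821, orange 0.7791, carrots 0.1957, avocado 0.03017.
Take 1 serving of kale: uses 39 kcal, +110.0 mg vitamin C (running total 110.0 mg).
Take 1 serving of orange: uses 86 kcal, +67.0 mg vitamin C (running total 177.0 mg).
Take 3 servings of carrots: uses 138 kcal, +27.0 mg vitamin C (running total 204.0 mg).
Take 2.056 servings of avocado: uses 477 kcal, +14.4 mg vitamin C (running total 218.4 mg).
Greedy by best ratio exhausts the calories allowance optimally: 218.4 mg.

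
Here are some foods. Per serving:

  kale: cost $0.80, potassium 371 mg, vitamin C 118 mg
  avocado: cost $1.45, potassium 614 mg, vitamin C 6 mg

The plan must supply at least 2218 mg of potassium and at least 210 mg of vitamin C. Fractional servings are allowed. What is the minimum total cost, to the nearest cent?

Compare the cost at each extreme point of the feasible region.
kale only: max(2218/371, 210/118) = 5.978 servings → $4.78.
avocado only: max(2218/614, 210/6) = 35 servings → $50.75.
kale + avocado with both tight: 1.647 servings and 2.617 servings → $5.11.
The minimum over all feasible corners is $4.78.

$4.78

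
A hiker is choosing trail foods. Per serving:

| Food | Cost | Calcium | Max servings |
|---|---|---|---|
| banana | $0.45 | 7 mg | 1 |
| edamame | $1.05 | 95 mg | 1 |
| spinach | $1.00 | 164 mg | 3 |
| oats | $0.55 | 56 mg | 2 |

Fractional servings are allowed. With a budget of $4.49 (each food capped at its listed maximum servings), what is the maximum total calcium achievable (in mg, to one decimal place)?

Calcium per dollar: spinach 164, oats 101.8, edamame 90.48, banana 15.56.
Take 3 servings of spinach: spends $3.00, +492.0 mg calcium (running total 492.0 mg).
Take 2 servings of oats: spends $1.10, +112.0 mg calcium (running total 604.0 mg).
Take 0.3714 servings of edamame: spends $0.39, +35.3 mg calcium (running total 639.3 mg).
Greedy by best ratio exhausts the cost allowance optimally: 639.3 mg.

639.3 mg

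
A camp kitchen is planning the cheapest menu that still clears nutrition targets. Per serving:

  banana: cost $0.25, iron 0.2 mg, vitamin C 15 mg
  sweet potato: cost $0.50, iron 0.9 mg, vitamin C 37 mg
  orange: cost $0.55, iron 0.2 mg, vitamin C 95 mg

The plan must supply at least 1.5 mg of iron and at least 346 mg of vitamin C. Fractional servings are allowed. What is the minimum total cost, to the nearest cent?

At the optimum either one food covers both requirements or two foods hit both targets exactly; no other combination can be cheaper.
banana only: max(1.5/0.2, 346/15) = 23.07 servings → $5.77.
sweet potato only: max(1.5/0.9, 346/37) = 9.351 servings → $4.68.
orange only: max(1.5/0.2, 346/95) = 7.5 servings → $4.12.
banana + sweet potato: the both-tight solution has a negative serving — not a feasible corner.
banana + orange with both tight: 4.581 servings and 2.919 servings → $2.75.
sweet potato + orange with both tight: 0.9385 servings and 3.277 servings → $2.27.
So the least-cost plan costs $2.27.

$2.27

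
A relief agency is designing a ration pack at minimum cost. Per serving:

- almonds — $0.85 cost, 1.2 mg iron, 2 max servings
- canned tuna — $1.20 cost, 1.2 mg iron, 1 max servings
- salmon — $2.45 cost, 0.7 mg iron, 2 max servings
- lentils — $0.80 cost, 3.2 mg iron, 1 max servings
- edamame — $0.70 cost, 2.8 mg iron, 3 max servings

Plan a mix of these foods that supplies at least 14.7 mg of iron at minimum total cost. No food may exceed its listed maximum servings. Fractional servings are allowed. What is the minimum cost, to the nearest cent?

$5.30

Cost per mg of iron: lentils $0.2500, edamame $0.2500, almonds $0.7083, canned tuna $1.0000, salmon $3.5000.
Take 1 serving of lentils: +3.2 mg iron for $0.80 (total $0.80, still need 11.5 mg).
Take 3 servings of edamame: +8.4 mg iron for $2.10 (total $2.90, still need 3.1 mg).
Take 2 servings of almonds: +2.4 mg iron for $1.70 (total $4.60, still need 0.7 mg).
Take 0.5833 servings of canned tuna: +0.7 mg iron for $0.70 (total $5.30, still need 0.0 mg).
Greedy by cheapest-per-mg is optimal for a single linear constraint, so the minimum cost is $5.30.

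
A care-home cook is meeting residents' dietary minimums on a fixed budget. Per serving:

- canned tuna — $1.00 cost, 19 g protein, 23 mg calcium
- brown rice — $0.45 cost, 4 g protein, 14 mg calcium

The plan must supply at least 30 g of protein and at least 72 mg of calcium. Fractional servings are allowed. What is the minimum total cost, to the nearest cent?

Compare the cost at each extreme point of the feasible region.
canned tuna only: max(30/19, 72/23) = 3.13 servings → $3.13.
brown rice only: max(30/4, 72/14) = 7.5 servings → $3.38.
canned tuna + brown rice with both tight: 0.7586 servings and 3.897 servings → $2.51.
So the least-cost plan costs $2.51.

$2.51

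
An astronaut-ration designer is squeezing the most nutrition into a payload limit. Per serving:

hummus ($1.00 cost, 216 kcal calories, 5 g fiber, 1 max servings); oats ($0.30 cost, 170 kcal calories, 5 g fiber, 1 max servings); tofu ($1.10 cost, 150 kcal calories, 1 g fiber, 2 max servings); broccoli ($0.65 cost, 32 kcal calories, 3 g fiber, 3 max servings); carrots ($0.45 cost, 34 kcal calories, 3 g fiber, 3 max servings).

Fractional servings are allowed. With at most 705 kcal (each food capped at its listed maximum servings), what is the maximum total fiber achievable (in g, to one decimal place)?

Fiber per kcal: broccoli 0.09375, carrots 0.08824, oats 0.02941, hummus 0.02315, tofu 0.006667.
Take 3 servings of broccoli: uses 96 kcal, +9.0 g fiber (running total 9.0 g).
Take 3 servings of carrots: uses 102 kcal, +9.0 g fiber (running total 18.0 g).
Take 1 serving of oats: uses 170 kcal, +5.0 g fiber (running total 23.0 g).
Take 1 serving of hummus: uses 216 kcal, +5.0 g fiber (running total 28.0 g).
Take 0.8067 servings of tofu: uses 121 kcal, +0.8 g fiber (running total 28.8 g).
Filling greedily by fiber-per-kcal is optimal for one linear limit, giving 28.8 g.

28.8 g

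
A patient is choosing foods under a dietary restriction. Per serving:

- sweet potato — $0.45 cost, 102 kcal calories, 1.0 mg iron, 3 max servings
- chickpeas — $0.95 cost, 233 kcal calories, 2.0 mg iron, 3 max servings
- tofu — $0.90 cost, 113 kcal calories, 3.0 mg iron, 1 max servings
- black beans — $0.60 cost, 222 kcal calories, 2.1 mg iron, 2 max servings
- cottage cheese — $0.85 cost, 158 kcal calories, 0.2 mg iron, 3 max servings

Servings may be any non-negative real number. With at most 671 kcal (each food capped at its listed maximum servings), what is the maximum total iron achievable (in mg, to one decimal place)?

8.4 mg

Iron per kcal: tofu 0.02655, sweet potato 0.009804, black beans 0.009459, chickpeas 0.008584, cottage cheese 0.001266.
Take 1 serving of tofu: uses 113 kcal, +3.0 mg iron (running total 3.0 mg).
Take 3 servings of sweet potato: uses 306 kcal, +3.0 mg iron (running total 6.0 mg).
Take 1.135 servings of black beans: uses 252 kcal, +2.4 mg iron (running total 8.4 mg).
Greedy by best ratio exhausts the calories allowance optimally: 8.4 mg.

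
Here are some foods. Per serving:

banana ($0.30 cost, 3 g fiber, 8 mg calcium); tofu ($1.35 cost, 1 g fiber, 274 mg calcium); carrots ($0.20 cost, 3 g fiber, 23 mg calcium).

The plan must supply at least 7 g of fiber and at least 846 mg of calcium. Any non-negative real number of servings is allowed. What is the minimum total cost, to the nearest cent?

$4.28

An LP optimum is at a vertex; with two nutrient constraints at most two foods are used. Check each candidate.
banana only: max(7/3, 846/8) = 105.8 servings → $31.73.
tofu only: max(7/1, 846/274) = 7 servings → $9.45.
carrots only: max(7/3, 846/23) = 36.78 servings → $7.36.
banana + tofu with both tight: 1.317 servings and 3.049 servings → $4.51.
banana + carrots: the both-tight solution has a negative serving — not a feasible corner.
tofu + carrots with both tight: 2.975 servings and 1.342 servings → $4.28.
So the least-cost plan costs $4.28.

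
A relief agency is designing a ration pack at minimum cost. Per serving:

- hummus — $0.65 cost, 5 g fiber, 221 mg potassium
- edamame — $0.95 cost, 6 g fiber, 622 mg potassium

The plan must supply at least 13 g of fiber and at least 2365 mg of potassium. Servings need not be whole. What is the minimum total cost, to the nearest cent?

$3.61

Two binding constraints pin down two serving amounts, so the optimal mix uses at most two foods. The candidates are each food alone (scaled to the tighter of fiber/potassium) and each pair with both constraints tight.
hummus only: max(13/5, 2365/221) = 10.7 servings → $6.96.
edamame only: max(13/6, 2365/622) = 3.802 servings → $3.61.
hummus + edamame: the both-tight solution has a negative serving — not a feasible corner.
So the least-cost plan costs $3.61.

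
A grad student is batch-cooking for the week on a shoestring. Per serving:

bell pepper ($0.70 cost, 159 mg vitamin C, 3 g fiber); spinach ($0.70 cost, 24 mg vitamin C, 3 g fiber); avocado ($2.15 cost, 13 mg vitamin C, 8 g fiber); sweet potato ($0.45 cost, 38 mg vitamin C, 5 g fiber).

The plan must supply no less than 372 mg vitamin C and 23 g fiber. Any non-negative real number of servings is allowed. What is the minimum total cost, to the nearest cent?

At the optimum either one food covers both requirements or two foods hit both targets exactly; no other combination can be cheaper.
bell pepper only: max(372/159, 23/3) = 7.667 servings → $5.37.
spinach only: max(372/24, 23/3) = 15.5 servings → $10.85.
avocado only: max(372/13, 23/8) = 28.62 servings → $61.52.
sweet potato only: max(372/38, 23/5) = 9.789 servings → $4.41.
bell pepper + spinach with both tight: 1.393 servings and 6.274 servings → $5.37.
bell pepper + avocado with both tight: 2.171 servings and 2.061 servings → $5.95.
bell pepper + sweet potato with both tight: 1.448 servings and 3.731 servings → $2.69.
spinach + avocado: the both-tight solution has a negative serving — not a feasible corner.
spinach + sweet potato with both targets exact would need a negative amount; discard.
avocado + sweet potato with both targets exact would need a negative amount; discard.
Cheapest feasible corner: $2.69.

$2.69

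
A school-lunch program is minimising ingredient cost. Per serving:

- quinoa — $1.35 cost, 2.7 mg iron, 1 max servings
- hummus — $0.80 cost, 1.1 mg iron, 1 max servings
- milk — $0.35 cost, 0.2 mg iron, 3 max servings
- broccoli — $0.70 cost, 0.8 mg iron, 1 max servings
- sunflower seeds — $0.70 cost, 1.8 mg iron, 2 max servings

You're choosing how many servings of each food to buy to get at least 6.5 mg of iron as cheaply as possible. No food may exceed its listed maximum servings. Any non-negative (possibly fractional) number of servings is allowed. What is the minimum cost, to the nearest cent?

Cost per mg of iron: sunflower seeds $0.3889, quinoa $0.5000, hummus $0.7273, broccoli $0.8750, milk $1.7500.
Take 2 servings of sunflower seeds: +3.6 mg iron for $1.40 (total $1.40, still need 2.9 mg).
Take 1 serving of quinoa: +2.7 mg iron for $1.35 (total $2.75, still need 0.2 mg).
Take 0.1818 servings of hummus: +0.2 mg iron for $0.15 (total $2.90, still need 0.0 mg).
Greedy by cheapest-per-mg is optimal for a single linear constraint, so the minimum cost is $2.90.

$2.90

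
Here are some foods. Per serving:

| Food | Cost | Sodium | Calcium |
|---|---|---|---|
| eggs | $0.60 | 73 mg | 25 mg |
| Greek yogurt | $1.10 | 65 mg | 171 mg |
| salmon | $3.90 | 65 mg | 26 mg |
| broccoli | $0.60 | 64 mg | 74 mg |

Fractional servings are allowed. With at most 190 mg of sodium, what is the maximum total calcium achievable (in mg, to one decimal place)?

Calcium per mg sodium: Greek yogurt 2.631, broccoli 1.156, salmon 0.4, eggs 0.3425.
With no serving limits, spend the whole sodium allowance on Greek yogurt: 190 mg / 65 mg × 171 mg = 499.8 mg.

499.8 mg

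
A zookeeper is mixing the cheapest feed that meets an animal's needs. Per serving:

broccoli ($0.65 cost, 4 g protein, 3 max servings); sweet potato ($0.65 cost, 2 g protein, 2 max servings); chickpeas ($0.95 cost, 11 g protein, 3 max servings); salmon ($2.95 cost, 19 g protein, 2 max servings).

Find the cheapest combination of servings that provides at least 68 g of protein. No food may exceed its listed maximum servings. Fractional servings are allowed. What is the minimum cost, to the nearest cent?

Cost per g of protein: chickpeas $0.0864, salmon $0.1553, broccoli $0.1625, sweet potato $0.3250.
Take 3 servings of chickpeas: +33.0 g protein for $2.85 (total $2.85, still need 35.0 g).
Take 1.842 servings of salmon: +35.0 g protein for $5.43 (total $8.28, still need 0.0 g).
Greedy by cheapest-per-g is optimal for a single linear constraint, so the minimum cost is $8.28.

$8.28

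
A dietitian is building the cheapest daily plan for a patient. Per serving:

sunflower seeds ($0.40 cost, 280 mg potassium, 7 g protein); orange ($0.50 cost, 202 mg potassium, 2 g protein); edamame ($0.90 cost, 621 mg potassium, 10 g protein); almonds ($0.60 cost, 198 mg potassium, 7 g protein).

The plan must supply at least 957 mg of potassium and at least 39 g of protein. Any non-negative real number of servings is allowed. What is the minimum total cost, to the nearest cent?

A basic optimal solution has at most two foods positive. Try each food alone and each pair with both targets met exactly.
sunflower seeds only: max(957/280, 39/7) = 5.571 servings → $2.23.
orange only: max(957/202, 39/2) = 19.5 servings → $9.75.
edamame only: max(957/621, 39/10) = 3.9 servings → $3.51.
almonds only: max(957/198, 39/7) = 5.571 servings → $3.34.
sunflower seeds + orange with both targets exact would need a negative amount; discard.
sunflower seeds + edamame with both targets exact would need a negative amount; discard.
sunflower seeds + almonds: intersection lies outside the first quadrant.
orange + edamame with both targets exact would need a negative amount; discard.
orange + almonds: intersection lies outside the first quadrant.
edamame + almonds: the both-tight solution has a negative serving — not a feasible corner.
The minimum over all feasible corners is $2.23.

$2.23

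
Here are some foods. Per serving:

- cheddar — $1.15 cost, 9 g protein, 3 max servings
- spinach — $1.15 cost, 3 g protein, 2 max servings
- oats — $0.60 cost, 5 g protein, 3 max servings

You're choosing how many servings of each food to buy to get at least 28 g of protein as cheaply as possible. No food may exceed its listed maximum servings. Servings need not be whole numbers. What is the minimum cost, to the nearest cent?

Cost per g of protein: oats $0.1200, cheddar $0.1278, spinach $0.3833.
Take 3 servings of oats: +15.0 g protein for $1.80 (total $1.80, still need 13.0 g).
Take 1.444 servings of cheddar: +13.0 g protein for $1.66 (total $3.46, still need 0.0 g).
Greedy by cheapest-per-g is optimal for a single linear constraint, so the minimum cost is $3.46.

$3.46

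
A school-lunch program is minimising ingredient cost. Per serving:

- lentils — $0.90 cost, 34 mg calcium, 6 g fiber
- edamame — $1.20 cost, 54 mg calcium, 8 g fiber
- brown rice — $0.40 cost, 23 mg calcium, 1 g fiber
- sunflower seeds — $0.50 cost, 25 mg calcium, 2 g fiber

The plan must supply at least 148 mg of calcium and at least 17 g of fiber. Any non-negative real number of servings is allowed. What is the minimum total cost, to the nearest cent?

$3.06

This is a tiny linear program; its minimum lies at a vertex of the feasible set. List the vertices and price them.
lentils only: max(148/34, 17/6) = 4.353 servings → $3.92.
edamame only: max(148/54, 17/8) = 2.741 servings → $3.29.
brown rice only: max(148/23, 17/1) = 17 servings → $6.80.
sunflower seeds only: max(148/25, 17/2) = 8.5 servings → $4.25.
lentils + edamame with both targets exact would need a negative amount; discard.
lentils + brown rice with both tight: 2.337 servings and 2.981 servings → $3.30.
lentils + sunflower seeds with both tight: 1.573 servings and 3.78 servings → $3.31.
edamame + brown rice with both tight: 1.869 servings and 2.046 servings → $3.06.
edamame + sunflower seeds with both tight: 1.402 servings and 2.891 servings → $3.13.
brown rice + sunflower seeds: intersection lies outside the first quadrant.
The minimum over all feasible corners is $3.06.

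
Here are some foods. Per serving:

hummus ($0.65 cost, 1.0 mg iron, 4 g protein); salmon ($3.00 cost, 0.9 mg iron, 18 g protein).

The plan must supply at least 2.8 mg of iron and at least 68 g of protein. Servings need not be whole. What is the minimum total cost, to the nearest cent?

$11.05

This is a tiny linear program; its minimum lies at a vertex of the feasible set. List the vertices and price them.
hummus only: max(2.8/1.0, 68/4) = 17 servings → $11.05.
salmon only: max(2.8/0.9, 68/18) = 3.778 servings → $11.33.
hummus + salmon: intersection lies outside the first quadrant.
The minimum over all feasible corners is $11.05.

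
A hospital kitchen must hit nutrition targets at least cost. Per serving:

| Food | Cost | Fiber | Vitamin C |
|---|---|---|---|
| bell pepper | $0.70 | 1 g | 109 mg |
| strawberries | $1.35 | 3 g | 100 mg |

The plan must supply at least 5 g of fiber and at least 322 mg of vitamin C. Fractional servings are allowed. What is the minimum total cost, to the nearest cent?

$2.76

Check every corner: each single food scaled to meet both minima, and each pair solved so both constraints bind.
bell pepper only: max(5/1, 322/109) = 5 servings → $3.50.
strawberries only: max(5/3, 322/100) = 3.22 servings → $4.35.
bell pepper + strawberries with both tight: 2.053 servings and 0.9824 servings → $2.76.
So the least-cost plan costs $2.76.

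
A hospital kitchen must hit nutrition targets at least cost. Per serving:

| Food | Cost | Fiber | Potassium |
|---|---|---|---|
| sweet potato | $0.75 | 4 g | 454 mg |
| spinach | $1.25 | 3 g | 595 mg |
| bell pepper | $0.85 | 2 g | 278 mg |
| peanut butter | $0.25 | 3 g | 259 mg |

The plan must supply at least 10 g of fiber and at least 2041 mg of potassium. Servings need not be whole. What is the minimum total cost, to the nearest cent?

sweet potato only: max(10/4, 2041/454) = 4.496 servings → $3.37.
spinach only: max(10/3, 2041/595) = 3.43 servings → $4.29.
bell pepper only: max(10/2, 2041/278) = 7.342 servings → $6.24.
peanut butter only: max(10/3, 2041/259) = 7.88 servings → $1.97.
sweet potato + spinach with both targets exact would need a negative amount; discard.
sweet potato + bell pepper: the both-tight solution has a negative serving — not a feasible corner.
sweet potato + peanut butter with both targets exact would need a negative amount; discard.
spinach + bell pepper: intersection lies outside the first quadrant.
spinach + peanut butter: the both-tight solution has a negative serving — not a feasible corner.
bell pepper + peanut butter with both targets exact would need a negative amount; discard.
The minimum over all feasible corners is $1.97.

$1.97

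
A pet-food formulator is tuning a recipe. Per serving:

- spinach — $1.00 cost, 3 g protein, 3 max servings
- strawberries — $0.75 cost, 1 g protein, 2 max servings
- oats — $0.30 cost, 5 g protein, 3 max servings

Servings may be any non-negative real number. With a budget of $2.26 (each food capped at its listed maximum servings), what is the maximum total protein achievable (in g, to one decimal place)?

19.1 g

Protein per dollar: oats 16.67, spinach 3, strawberries 1.333.
Take 3 servings of oats: spends $0.90, +15.0 g protein (running total 15.0 g).
Take 1.36 servings of spinach: spends $1.36, +4.1 g protein (running total 19.1 g).
Greedy by best ratio exhausts the cost allowance optimally: 19.1 g.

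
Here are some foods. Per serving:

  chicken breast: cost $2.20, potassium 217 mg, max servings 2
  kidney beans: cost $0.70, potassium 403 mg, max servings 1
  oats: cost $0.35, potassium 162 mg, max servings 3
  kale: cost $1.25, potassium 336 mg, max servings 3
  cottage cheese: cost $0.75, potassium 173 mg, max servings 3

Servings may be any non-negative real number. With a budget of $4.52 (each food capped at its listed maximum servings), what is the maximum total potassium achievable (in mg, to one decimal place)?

1633.6 mg

Potassium per dollar: kidney beans 575.7, oats 462.9, kale 268.8, cottage cheese 230.7, chicken breast 98.64.
Take 1 serving of kidney beans: spends $0.70, +403.0 mg potassium (running total 403.0 mg).
Take 3 servings of oats: spends $1.05, +486.0 mg potassium (running total 889.0 mg).
Take 2.216 servings of kale: spends $2.77, +744.6 mg potassium (running total 1633.6 mg).
Filling greedily by potassium-per-dollar is optimal for one linear limit, giving 1633.6 mg.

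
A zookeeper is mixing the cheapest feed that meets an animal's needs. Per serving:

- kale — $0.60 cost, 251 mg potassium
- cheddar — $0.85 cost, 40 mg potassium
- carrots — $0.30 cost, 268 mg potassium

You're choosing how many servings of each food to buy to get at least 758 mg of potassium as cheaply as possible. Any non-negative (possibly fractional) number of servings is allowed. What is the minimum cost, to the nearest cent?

Cost per mg of potassium: carrots $0.0011, kale $0.0024, cheddar $0.0213.
With no serving limits, use only carrots: 758 mg / 268 mg = 2.828 servings × $0.30 = $0.85.

$0.85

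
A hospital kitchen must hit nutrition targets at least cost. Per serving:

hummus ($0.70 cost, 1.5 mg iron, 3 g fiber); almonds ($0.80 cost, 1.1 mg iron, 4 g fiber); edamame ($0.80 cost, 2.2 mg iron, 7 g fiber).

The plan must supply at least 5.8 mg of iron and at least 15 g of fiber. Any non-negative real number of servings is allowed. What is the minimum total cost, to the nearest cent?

$2.11

A basic optimal solution has at most two foods positive. Try each food alone and each pair with both targets met exactly.
hummus only: max(5.8/1.5, 15/3) = 5 servings → $3.50.
almonds only: max(5.8/1.1, 15/4) = 5.273 servings → $4.22.
edamame only: max(5.8/2.2, 15/7) = 2.636 servings → $2.11.
hummus + almonds with both tight: 2.481 servings and 1.889 servings → $3.25.
hummus + edamame with both tight: 1.949 servings and 1.308 servings → $2.41.
almonds + edamame: the both-tight solution has a negative serving — not a feasible corner.
The minimum over all feasible corners is $2.11.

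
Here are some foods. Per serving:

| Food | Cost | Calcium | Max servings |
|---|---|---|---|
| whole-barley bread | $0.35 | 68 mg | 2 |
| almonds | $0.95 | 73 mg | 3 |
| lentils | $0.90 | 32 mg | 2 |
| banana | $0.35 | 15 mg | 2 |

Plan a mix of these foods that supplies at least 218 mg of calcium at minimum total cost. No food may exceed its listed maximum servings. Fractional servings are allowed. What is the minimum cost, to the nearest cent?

$1.77

Cost per mg of calcium: whole-barley bread $0.0051, almonds $0.0130, banana $0.0233, lentils $0.0281.
Take 2 servings of whole-barley bread: +136.0 mg calcium for $0.70 (total $0.70, still need 82.0 mg).
Take 1.123 servings of almonds: +82.0 mg calcium for $1.07 (total $1.77, still need 0.0 mg).
Filling from the cheapest source first is optimal under one linear minimum: $1.77.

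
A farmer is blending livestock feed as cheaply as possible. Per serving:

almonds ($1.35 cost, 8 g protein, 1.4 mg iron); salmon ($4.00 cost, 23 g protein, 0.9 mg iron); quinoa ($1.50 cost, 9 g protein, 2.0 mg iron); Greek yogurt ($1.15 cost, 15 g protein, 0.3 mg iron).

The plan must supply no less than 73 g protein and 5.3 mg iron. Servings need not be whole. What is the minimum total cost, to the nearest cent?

Compare the cost at each extreme point of the feasible region.
almonds only: max(73/8, 5.3/1.4) = 9.125 servings → $12.32.
salmon only: max(73/23, 5.3/0.9) = 5.889 servings → $23.56.
quinoa only: max(73/9, 5.3/2.0) = 8.111 servings → $12.17.
Greek yogurt only: max(73/15, 5.3/0.3) = 17.67 servings → $20.32.
almonds + salmon with both tight: 2.248 servings and 2.392 servings → $12.60.
almonds + quinoa: the both-tight solution has a negative serving — not a feasible corner.
almonds + Greek yogurt with both tight: 3.097 servings and 3.215 servings → $7.88.
salmon + quinoa with both tight: 2.594 servings and 1.483 servings → $12.60.
salmon + Greek yogurt: the both-tight solution has a negative serving — not a feasible corner.
quinoa + Greek yogurt with both tight: 2.11 servings and 3.601 servings → $7.31.
So the least-cost plan costs $7.31.

$7.31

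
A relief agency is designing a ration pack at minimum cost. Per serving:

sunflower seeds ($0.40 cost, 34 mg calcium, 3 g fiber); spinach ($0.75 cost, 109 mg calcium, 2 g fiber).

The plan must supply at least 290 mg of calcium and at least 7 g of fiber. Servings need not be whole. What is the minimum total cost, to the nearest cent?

For a min-cost LP with two ≥-constraints, a basic feasible solution has at most two positive variables.
sunflower seeds only: max(290/34, 7/3) = 8.529 servings → $3.41.
spinach only: max(290/109, 7/2) = 3.5 servings → $2.62.
sunflower seeds + spinach with both tight: 0.7066 servings and 2.44 servings → $2.11.
So the least-cost plan costs $2.11.

$2.11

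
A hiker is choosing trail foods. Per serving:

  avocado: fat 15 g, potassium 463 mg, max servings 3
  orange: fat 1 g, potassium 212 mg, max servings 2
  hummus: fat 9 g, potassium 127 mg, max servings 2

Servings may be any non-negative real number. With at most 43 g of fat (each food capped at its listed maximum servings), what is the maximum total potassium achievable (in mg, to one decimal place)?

1689.5 mg

Potassium per g fat: orange 212, avocado 30.87, hummus 14.11.
Take 2 servings of orange: uses 2 g fat, +424.0 mg potassium (running total 424.0 mg).
Take 2.733 servings of avocado: uses 41 g fat, +1265.5 mg potassium (running total 1689.5 mg).
Greedy by best ratio exhausts the fat allowance optimally: 1689.5 mg.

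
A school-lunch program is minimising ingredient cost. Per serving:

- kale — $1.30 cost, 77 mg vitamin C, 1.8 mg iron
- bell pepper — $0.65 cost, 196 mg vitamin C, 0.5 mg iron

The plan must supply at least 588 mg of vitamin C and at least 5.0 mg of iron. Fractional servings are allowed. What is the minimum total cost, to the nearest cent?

Minimising a linear cost over {vitamin C ≥ 588, iron ≥ 5.0, servings ≥ 0} — the optimum is at a vertex, using one or two foods.
kale only: max(588/77, 5.0/1.8) = 7.636 servings → $9.93.
bell pepper only: max(588/196, 5.0/0.5) = 10 servings → $6.50.
kale + bell pepper with both tight: 2.183 servings and 2.143 servings → $4.23.
Cheapest feasible corner: $4.23.

$4.23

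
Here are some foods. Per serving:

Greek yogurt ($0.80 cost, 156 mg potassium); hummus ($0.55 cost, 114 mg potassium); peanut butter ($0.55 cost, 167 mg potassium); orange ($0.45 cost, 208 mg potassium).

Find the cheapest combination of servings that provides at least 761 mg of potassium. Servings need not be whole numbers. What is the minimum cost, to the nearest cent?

$1.65

Cost per mg of potassium: orange $0.0022, peanut butter $0.0033, hummus $0.0048, Greek yogurt $0.0051.
With no serving limits, use only orange: 761 mg / 208 mg = 3.659 servings × $0.45 = $1.65.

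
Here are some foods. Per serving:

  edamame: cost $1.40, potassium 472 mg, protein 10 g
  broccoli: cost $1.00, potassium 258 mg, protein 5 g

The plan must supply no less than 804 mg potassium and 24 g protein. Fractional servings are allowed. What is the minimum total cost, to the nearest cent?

An LP optimum is at a vertex; with two nutrient constraints at most two foods are used. Check each candidate.
edamame only: max(804/472, 24/10) = 2.4 servings → $3.36.
broccoli only: max(804/258, 24/5) = 4.8 servings → $4.80.
edamame + broccoli: the both-tight solution has a negative serving — not a feasible corner.
So the least-cost plan costs $3.36.

$3.36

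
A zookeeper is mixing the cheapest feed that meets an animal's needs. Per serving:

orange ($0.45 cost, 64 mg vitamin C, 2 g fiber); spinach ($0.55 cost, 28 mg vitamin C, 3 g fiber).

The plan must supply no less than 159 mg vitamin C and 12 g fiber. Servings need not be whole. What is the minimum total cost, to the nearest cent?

The cheapest plan sits at a corner of the feasible region — with two constraints it uses at most two foods.
orange only: max(159/64, 12/2) = 6 servings → $2.70.
spinach only: max(159/28, 12/3) = 5.679 servings → $3.12.
orange + spinach with both tight: 1.037 servings and 3.309 servings → $2.29.
The minimum over all feasible corners is $2.29.

$2.29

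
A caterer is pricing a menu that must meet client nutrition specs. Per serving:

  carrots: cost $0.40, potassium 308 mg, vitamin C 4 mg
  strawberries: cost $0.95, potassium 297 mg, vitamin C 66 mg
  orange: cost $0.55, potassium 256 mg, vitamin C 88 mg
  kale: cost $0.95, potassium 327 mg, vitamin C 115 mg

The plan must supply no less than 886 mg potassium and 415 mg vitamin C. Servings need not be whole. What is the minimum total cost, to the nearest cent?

$2.59

carrots only: max(886/308, 415/4) = 103.8 servings → $41.50.
strawberries only: max(886/297, 415/66) = 6.288 servings → $5.97.
orange only: max(886/256, 415/88) = 4.716 servings → $2.59.
kale only: max(886/327, 415/115) = 3.609 servings → $3.43.
carrots + strawberries: intersection lies outside the first quadrant.
carrots + orange with both targets exact would need a negative amount; discard.
carrots + kale: the both-tight solution has a negative serving — not a feasible corner.
strawberries + orange: the both-tight solution has a negative serving — not a feasible corner.
strawberries + kale: intersection lies outside the first quadrant.
orange + kale with both targets exact would need a negative amount; discard.
Cheapest feasible corner: $2.59.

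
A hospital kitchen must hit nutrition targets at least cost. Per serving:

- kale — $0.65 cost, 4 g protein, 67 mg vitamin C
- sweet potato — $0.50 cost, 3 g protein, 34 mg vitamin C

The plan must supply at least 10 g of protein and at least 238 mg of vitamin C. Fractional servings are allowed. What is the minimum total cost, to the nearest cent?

$2.31

Compare the cost at each extreme point of the feasible region.
kale only: max(10/4, 238/67) = 3.552 servings → $2.31.
sweet potato only: max(10/3, 238/34) = 7 servings → $3.50.
kale + sweet potato: the both-tight solution has a negative serving — not a feasible corner.
So the least-cost plan costs $2.31.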